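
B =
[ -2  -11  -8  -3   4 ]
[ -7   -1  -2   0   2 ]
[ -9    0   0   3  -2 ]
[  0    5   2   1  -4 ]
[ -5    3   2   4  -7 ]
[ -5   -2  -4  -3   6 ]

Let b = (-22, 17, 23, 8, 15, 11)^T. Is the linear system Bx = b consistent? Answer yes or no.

Row reduce the augmented matrix [B | b].
R2 ← R2 − (7/2)·R1: [0, 75/2, 26, 21/2, -12, 94]
R3 ← R3 − (9/2)·R1: [0, 99/2, 36, 33/2, -20, 122]
R5 ← R5 − (5/2)·R1: [0, 61/2, 22, 23/2, -17, 70]
R6 ← R6 − (5/2)·R1: [0, 51/2, 16, 9/2, -4, 66]
R3 ← R3 − (33/25)·R2: [0, 0, 42/25, 66/25, -104/25, -52/25]
R4 ← R4 − (2/15)·R2: [0, 0, -22/15, -2/5, -12/5, -68/15]
R5 ← R5 − (61/75)·R2: [0, 0, 64/75, 74/25, -181/25, -484/75]
R6 ← R6 − (17/25)·R2: [0, 0, -42/25, -66/25, 104/25, 52/25]
R4 ← R4 + (55/63)·R3: [0, 0, 0, 40/21, -380/63, -400/63]
R5 ← R5 − (32/63)·R3: [0, 0, 0, 34/21, -323/63, -340/63]
R6 ← R6 + R3: [0, 0, 0, 0, 0, 0]
R5 ← R5 − (17/20)·R4: [0, 0, 0, 0, 0, 0]
The echelon form has 4 nonzero rows, and every pivot lies in the first 5 columns, so rank(B) = rank([B|b]) = 4.
The system is consistent.

yes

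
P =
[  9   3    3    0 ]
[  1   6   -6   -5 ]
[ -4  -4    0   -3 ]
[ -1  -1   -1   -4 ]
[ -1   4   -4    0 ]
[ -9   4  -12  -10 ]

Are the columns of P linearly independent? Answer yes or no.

Row reduce P to echelon form.
R2 ← R2 − (1/9)·R1: [0, 17/3, -19/3, -5]
R3 ← R3 + (4/9)·R1: [0, -8/3, 4/3, -3]
R4 ← R4 + (1/9)·R1: [0, -2/3, -2/3, -4]
R5 ← R5 + (1/9)·R1: [0, 13/3, -11/3, 0]
R6 ← R6 + R1: [0, 7, -9, -10]
R3 ← R3 + (8/17)·R2: [0, 0, -28/17, -91/17]
R4 ← R4 + (2/17)·R2: [0, 0, -24/17, -78/17]
R5 ← R5 − (13/17)·R2: [0, 0, 20/17, 65/17]
R6 ← R6 − (21/17)·R2: [0, 0, -20/17, -65/17]
R4 ← R4 − (6/7)·R3: [0, 0, 0, 0]
R5 ← R5 + (5/7)·R3: [0, 0, 0, 0]
R6 ← R6 − (5/7)·R3: [0, 0, 0, 0]
3 pivots among 4 columns.
Only 3 < 4 pivot columns, so the columns are linearly dependent.

no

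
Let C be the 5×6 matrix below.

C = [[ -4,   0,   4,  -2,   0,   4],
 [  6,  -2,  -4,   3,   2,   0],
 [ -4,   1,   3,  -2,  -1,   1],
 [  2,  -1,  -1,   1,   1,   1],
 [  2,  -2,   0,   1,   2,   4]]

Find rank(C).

Row reduce to echelon form.
R2 ← R2 + (3/2)·R1: [0, -2, 2, 0, 2, 6]
R3 ← R3 − R1: [0, 1, -1, 0, -1, -3]
R4 ← R4 + (1/2)·R1: [0, -1, 1, 0, 1, 3]
R5 ← R5 + (1/2)·R1: [0, -2, 2, 0, 2, 6]
R3 ← R3 + (1/2)·R2: [0, 0, 0, 0, 0, 0]
R4 ← R4 − (1/2)·R2: [0, 0, 0, 0, 0, 0]
R5 ← R5 − R2: [0, 0, 0, 0, 0, 0]
Echelon form has 2 nonzero rows, so rank(C) = 2.

2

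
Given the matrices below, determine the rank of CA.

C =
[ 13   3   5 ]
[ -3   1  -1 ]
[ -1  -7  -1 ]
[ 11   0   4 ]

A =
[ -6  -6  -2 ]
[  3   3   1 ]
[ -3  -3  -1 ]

1

First compute CA:
[[-84, -84, -28],
 [ 24,  24,   8],
 [-12, -12,  -4],
 [-78, -78, -26]]
Now row reduce the product.
R2 ← R2 + (2/7)·R1: [0, 0, 0]
R3 ← R3 − (1/7)·R1: [0, 0, 0]
R4 ← R4 − (13/14)·R1: [0, 0, 0]
1 nonzero row, so rank(CA) = 1.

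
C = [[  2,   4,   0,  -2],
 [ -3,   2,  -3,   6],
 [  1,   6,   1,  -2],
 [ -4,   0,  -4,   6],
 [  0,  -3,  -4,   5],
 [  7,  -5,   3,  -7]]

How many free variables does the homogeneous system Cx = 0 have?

0

Row reduce to echelon form.
R2 ← R2 + (3/2)·R1: [0, 8, -3, 3]
R3 ← R3 − (1/2)·R1: [0, 4, 1, -1]
R4 ← R4 + (2)·R1: [0, 8, -4, 2]
R6 ← R6 − (7/2)·R1: [0, -19, 3, 0]
R3 ← R3 − (1/2)·R2: [0, 0, 5/2, -5/2]
R4 ← R4 − R2: [0, 0, -1, -1]
R5 ← R5 + (3/8)·R2: [0, 0, -41/8, 49/8]
R6 ← R6 + (19/8)·R2: [0, 0, -33/8, 57/8]
R4 ← R4 + (2/5)·R3: [0, 0, 0, -2]
R5 ← R5 + (41/20)·R3: [0, 0, 0, 1]
R6 ← R6 + (33/20)·R3: [0, 0, 0, 3]
R5 ← R5 + (1/2)·R4: [0, 0, 0, 0]
R6 ← R6 + (3/2)·R4: [0, 0, 0, 0]
4 nonzero rows, so rank(C) = 4.
C has 4 columns; by rank–nullity, nullity = 4 − 4 = 0.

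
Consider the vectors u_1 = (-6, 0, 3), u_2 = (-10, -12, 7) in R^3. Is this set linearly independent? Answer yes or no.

yes

Form the matrix with these vectors as rows and row reduce.
R2 ← R2 − (5/3)·R1: [0, -12, 2]
2 nonzero rows, so the 2 vectors span a space of dimension 2.
Since 2 = 2, the vectors are linearly independent.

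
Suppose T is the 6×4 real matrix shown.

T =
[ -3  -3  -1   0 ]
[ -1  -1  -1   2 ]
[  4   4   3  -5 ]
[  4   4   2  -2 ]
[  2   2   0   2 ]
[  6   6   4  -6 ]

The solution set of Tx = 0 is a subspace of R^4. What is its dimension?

Row reduce to echelon form.
R2 ← R2 − (1/3)·R1: [0, 0, -2/3, 2]
R3 ← R3 + (4/3)·R1: [0, 0, 5/3, -5]
R4 ← R4 + (4/3)·R1: [0, 0, 2/3, -2]
R5 ← R5 + (2/3)·R1: [0, 0, -2/3, 2]
R6 ← R6 + (2)·R1: [0, 0, 2, -6]
R3 ← R3 + (5/2)·R2: [0, 0, 0, 0]
R4 ← R4 + R2: [0, 0, 0, 0]
R5 ← R5 − R2: [0, 0, 0, 0]
R6 ← R6 + (3)·R2: [0, 0, 0, 0]
2 nonzero rows, so rank(T) = 2.
T has 4 columns; by rank–nullity, nullity = 4 − 2 = 2.

2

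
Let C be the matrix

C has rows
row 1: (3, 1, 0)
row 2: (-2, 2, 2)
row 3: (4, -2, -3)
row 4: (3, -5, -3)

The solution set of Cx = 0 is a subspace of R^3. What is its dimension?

Row reduce to echelon form.
R2 ← R2 + (2/3)·R1: [0, 8/3, 2]
R3 ← R3 − (4/3)·R1: [0, -10/3, -3]
R4 ← R4 − R1: [0, -6, -3]
R3 ← R3 + (5/4)·R2: [0, 0, -1/2]
R4 ← R4 + (9/4)·R2: [0, 0, 3/2]
R4 ← R4 + (3)·R3: [0, 0, 0]
3 nonzero rows, so rank(C) = 3.
C has 3 columns; by rank–nullity, nullity = 3 − 3 = 0.

0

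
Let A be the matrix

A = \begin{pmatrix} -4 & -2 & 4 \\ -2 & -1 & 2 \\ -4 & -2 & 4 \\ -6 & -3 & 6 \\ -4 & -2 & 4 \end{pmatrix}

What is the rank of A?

Row reduce to echelon form.
R2 ← R2 − (1/2)·R1: [0, 0, 0]
R3 ← R3 − R1: [0, 0, 0]
R4 ← R4 − (3/2)·R1: [0, 0, 0]
R5 ← R5 − R1: [0, 0, 0]
Echelon form has 1 nonzero row, so rank(A) = 1.

1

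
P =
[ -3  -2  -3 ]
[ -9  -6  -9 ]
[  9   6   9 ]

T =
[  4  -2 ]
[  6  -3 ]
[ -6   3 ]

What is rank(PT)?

1

First compute PT:
[[ -6,   3],
 [-18,   9],
 [ 18,  -9]]
Now row reduce the product.
R2 ← R2 − (3)·R1: [0, 0]
R3 ← R3 + (3)·R1: [0, 0]
1 nonzero row, so rank(PT) = 1.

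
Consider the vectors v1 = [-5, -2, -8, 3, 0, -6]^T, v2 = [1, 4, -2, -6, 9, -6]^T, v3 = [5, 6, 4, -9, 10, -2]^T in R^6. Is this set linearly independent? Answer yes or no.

no

Form the matrix with these vectors as rows and row reduce.
R2 ← R2 + (1/5)·R1: [0, 18/5, -18/5, -27/5, 9, -36/5]
R3 ← R3 + R1: [0, 4, -4, -6, 10, -8]
R3 ← R3 − (10/9)·R2: [0, 0, 0, 0, 0, 0]
2 nonzero rows, so the 3 vectors span a space of dimension 2.
Since 2 < 3, the vectors are linearly dependent.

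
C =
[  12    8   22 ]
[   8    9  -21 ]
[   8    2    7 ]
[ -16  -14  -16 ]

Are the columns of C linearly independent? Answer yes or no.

Row reduce C to echelon form.
R2 ← R2 − (2/3)·R1: [0, 11/3, -107/3]
R3 ← R3 − (2/3)·R1: [0, -10/3, -23/3]
R4 ← R4 + (4/3)·R1: [0, -10/3, 40/3]
R3 ← R3 + (10/11)·R2: [0, 0, -441/11]
R4 ← R4 + (10/11)·R2: [0, 0, -210/11]
R4 ← R4 − (10/21)·R3: [0, 0, 0]
3 pivots among 3 columns.
Every column is a pivot column, so the columns are linearly independent.

yes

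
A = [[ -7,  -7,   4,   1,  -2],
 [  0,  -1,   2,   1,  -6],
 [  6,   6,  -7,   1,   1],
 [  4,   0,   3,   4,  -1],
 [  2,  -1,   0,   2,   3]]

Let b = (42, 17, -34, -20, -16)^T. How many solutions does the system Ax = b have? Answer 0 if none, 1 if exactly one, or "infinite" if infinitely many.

1

Row reduce the augmented matrix [A | b].
R3 ← R3 + (6/7)·R1: [0, 0, -25/7, 13/7, -5/7, 2]
R4 ← R4 + (4/7)·R1: [0, -4, 37/7, 32/7, -15/7, 4]
R5 ← R5 + (2/7)·R1: [0, -3, 8/7, 16/7, 17/7, -4]
R4 ← R4 − (4)·R2: [0, 0, -19/7, 4/7, 153/7, -64]
R5 ← R5 − (3)·R2: [0, 0, -34/7, -5/7, 143/7, -55]
R4 ← R4 − (19/25)·R3: [0, 0, 0, -21/25, 112/5, -1638/25]
R5 ← R5 − (34/25)·R3: [0, 0, 0, -81/25, 107/5, -1443/25]
R5 ← R5 − (27/7)·R4: [0, 0, 0, 0, -65, 195]
The echelon form has 5 nonzero rows, and every pivot lies in the first 5 columns, so rank(A) = rank([A|b]) = 5.
The system is consistent.
rank = 5 = number of unknowns, so the solution is unique.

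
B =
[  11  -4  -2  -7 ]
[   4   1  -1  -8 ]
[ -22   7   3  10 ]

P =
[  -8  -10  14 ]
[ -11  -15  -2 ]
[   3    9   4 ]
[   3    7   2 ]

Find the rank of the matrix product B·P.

First compute BP:
[[-71, -117, 140],
 [-70, -120,  34],
 [138, 212, -290]]
Now row reduce the product.
R2 ← R2 − (70/71)·R1: [0, -330/71, -7386/71]
R3 ← R3 + (138/71)·R1: [0, -1094/71, -1270/71]
R3 ← R3 − (547/165)·R2: [0, 0, 17984/55]
3 nonzero rows, so rank(BP) = 3.

3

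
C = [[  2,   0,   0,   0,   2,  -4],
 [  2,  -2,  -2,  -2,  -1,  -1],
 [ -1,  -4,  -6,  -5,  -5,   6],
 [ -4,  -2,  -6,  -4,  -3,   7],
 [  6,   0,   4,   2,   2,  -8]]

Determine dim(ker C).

Row reduce to echelon form.
R2 ← R2 − R1: [0, -2, -2, -2, -3, 3]
R3 ← R3 + (1/2)·R1: [0, -4, -6, -5, -4, 4]
R4 ← R4 + (2)·R1: [0, -2, -6, -4, 1, -1]
R5 ← R5 − (3)·R1: [0, 0, 4, 2, -4, 4]
R3 ← R3 − (2)·R2: [0, 0, -2, -1, 2, -2]
R4 ← R4 − R2: [0, 0, -4, -2, 4, -4]
R4 ← R4 − (2)·R3: [0, 0, 0, 0, 0, 0]
R5 ← R5 + (2)·R3: [0, 0, 0, 0, 0, 0]
3 nonzero rows, so rank(C) = 3.
C has 6 columns; by rank–nullity, nullity = 6 − 3 = 3.

3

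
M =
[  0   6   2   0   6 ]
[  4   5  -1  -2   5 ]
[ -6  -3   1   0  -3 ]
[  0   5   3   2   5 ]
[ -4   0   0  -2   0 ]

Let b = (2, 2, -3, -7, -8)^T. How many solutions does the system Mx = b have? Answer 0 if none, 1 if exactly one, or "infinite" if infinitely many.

0

Row reduce the augmented matrix [M | b].
Swap R1 ↔ R2
R3 ← R3 + (3/2)·R1: [0, 9/2, -1/2, -3, 9/2, 0]
R5 ← R5 + R1: [0, 5, -1, -4, 5, -6]
R3 ← R3 − (3/4)·R2: [0, 0, -2, -3, 0, -3/2]
R4 ← R4 − (5/6)·R2: [0, 0, 4/3, 2, 0, -26/3]
R5 ← R5 − (5/6)·R2: [0, 0, -8/3, -4, 0, -23/3]
R4 ← R4 + (2/3)·R3: [0, 0, 0, 0, 0, -29/3]
R5 ← R5 − (4/3)·R3: [0, 0, 0, 0, 0, -17/3]
R5 ← R5 − (17/29)·R4: [0, 0, 0, 0, 0, 0]
The echelon form has 4 nonzero rows; the last pivot sits in the augmented column, so rank(M) = 3 but rank([M|b]) = 4.
Since the ranks differ, the system is inconsistent.
It has no solutions.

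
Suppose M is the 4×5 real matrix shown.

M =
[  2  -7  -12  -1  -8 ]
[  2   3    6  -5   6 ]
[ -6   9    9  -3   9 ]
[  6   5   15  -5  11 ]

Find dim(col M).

Row reduce to echelon form.
R2 ← R2 − R1: [0, 10, 18, -4, 14]
R3 ← R3 + (3)·R1: [0, -12, -27, -6, -15]
R4 ← R4 − (3)·R1: [0, 26, 51, -2, 35]
R3 ← R3 + (6/5)·R2: [0, 0, -27/5, -54/5, 9/5]
R4 ← R4 − (13/5)·R2: [0, 0, 21/5, 42/5, -7/5]
R4 ← R4 + (7/9)·R3: [0, 0, 0, 0, 0]
Echelon form has 3 nonzero rows, so rank(M) = 3.
The column space has dimension equal to the rank: 3.

3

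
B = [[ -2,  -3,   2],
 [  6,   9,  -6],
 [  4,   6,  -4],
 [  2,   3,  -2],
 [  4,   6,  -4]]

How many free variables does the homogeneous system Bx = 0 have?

Row reduce to echelon form.
R2 ← R2 + (3)·R1: [0, 0, 0]
R3 ← R3 + (2)·R1: [0, 0, 0]
R4 ← R4 + R1: [0, 0, 0]
R5 ← R5 + (2)·R1: [0, 0, 0]
1 nonzero row, so rank(B) = 1.
B has 3 columns; by rank–nullity, nullity = 3 − 1 = 2.

2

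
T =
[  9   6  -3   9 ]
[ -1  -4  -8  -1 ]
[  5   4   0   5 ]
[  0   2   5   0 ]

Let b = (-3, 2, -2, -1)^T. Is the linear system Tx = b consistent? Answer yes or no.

Row reduce the augmented matrix [T | b].
R2 ← R2 + (1/9)·R1: [0, -10/3, -25/3, 0, 5/3]
R3 ← R3 − (5/9)·R1: [0, 2/3, 5/3, 0, -1/3]
R3 ← R3 + (1/5)·R2: [0, 0, 0, 0, 0]
R4 ← R4 + (3/5)·R2: [0, 0, 0, 0, 0]
The echelon form has 2 nonzero rows, and every pivot lies in the first 4 columns, so rank(T) = rank([T|b]) = 2.
The system is consistent.

yes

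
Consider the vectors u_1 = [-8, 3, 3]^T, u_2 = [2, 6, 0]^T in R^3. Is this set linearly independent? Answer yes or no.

yes

Form the matrix with these vectors as rows and row reduce.
R2 ← R2 + (1/4)·R1: [0, 27/4, 3/4]
2 nonzero rows, so the 2 vectors span a space of dimension 2.
Since 2 = 2, the vectors are linearly independent.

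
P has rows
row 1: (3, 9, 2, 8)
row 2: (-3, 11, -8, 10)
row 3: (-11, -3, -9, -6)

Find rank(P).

3

Row reduce to echelon form.
R2 ← R2 + R1: [0, 20, -6, 18]
R3 ← R3 + (11/3)·R1: [0, 30, -5/3, 70/3]
R3 ← R3 − (3/2)·R2: [0, 0, 22/3, -11/3]
Echelon form has 3 nonzero rows, so rank(P) = 3.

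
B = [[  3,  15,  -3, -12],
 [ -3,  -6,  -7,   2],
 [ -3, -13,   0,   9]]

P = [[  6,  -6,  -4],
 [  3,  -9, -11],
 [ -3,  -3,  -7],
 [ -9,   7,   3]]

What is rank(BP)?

First compute BP:
[[180, -228, -192],
 [-33, 107, 133],
 [-138, 198, 182]]
Now row reduce the product.
R2 ← R2 + (11/60)·R1: [0, 326/5, 489/5]
R3 ← R3 + (23/30)·R1: [0, 116/5, 174/5]
R3 ← R3 − (58/163)·R2: [0, 0, 0]
2 nonzero rows, so rank(BP) = 2.

2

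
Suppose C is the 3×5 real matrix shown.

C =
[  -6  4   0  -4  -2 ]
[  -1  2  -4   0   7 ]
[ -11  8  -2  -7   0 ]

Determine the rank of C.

Row reduce to echelon form.
R2 ← R2 − (1/6)·R1: [0, 4/3, -4, 2/3, 22/3]
R3 ← R3 − (11/6)·R1: [0, 2/3, -2, 1/3, 11/3]
R3 ← R3 − (1/2)·R2: [0, 0, 0, 0, 0]
Echelon form has 2 nonzero rows, so rank(C) = 2.

2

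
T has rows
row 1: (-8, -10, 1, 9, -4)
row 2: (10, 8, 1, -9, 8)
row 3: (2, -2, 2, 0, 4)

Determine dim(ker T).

Row reduce to echelon form.
R2 ← R2 + (5/4)·R1: [0, -9/2, 9/4, 9/4, 3]
R3 ← R3 + (1/4)·R1: [0, -9/2, 9/4, 9/4, 3]
R3 ← R3 − R2: [0, 0, 0, 0, 0]
2 nonzero rows, so rank(T) = 2.
T has 5 columns; by rank–nullity, nullity = 5 − 2 = 3.

3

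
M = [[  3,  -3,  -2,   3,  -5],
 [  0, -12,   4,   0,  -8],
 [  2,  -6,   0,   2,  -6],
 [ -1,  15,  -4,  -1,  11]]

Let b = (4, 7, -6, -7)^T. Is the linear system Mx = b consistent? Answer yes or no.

Row reduce the augmented matrix [M | b].
R3 ← R3 − (2/3)·R1: [0, -4, 4/3, 0, -8/3, -26/3]
R4 ← R4 + (1/3)·R1: [0, 14, -14/3, 0, 28/3, -17/3]
R3 ← R3 − (1/3)·R2: [0, 0, 0, 0, 0, -11]
R4 ← R4 + (7/6)·R2: [0, 0, 0, 0, 0, 5/2]
R4 ← R4 + (5/22)·R3: [0, 0, 0, 0, 0, 0]
The echelon form has 3 nonzero rows; the last pivot sits in the augmented column, so rank(M) = 2 but rank([M|b]) = 3.
Since the ranks differ, the system is inconsistent.

no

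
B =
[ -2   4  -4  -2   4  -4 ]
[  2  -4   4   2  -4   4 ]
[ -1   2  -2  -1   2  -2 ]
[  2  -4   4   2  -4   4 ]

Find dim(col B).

1

Row reduce to echelon form.
R2 ← R2 + R1: [0, 0, 0, 0, 0, 0]
R3 ← R3 − (1/2)·R1: [0, 0, 0, 0, 0, 0]
R4 ← R4 + R1: [0, 0, 0, 0, 0, 0]
Echelon form has 1 nonzero row, so rank(B) = 1.
The column space has dimension equal to the rank: 1.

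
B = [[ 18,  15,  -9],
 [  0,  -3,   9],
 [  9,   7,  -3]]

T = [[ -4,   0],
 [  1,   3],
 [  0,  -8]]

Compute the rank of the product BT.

2

First compute BT:
[[-57, 117],
 [ -3, -81],
 [-29,  45]]
Now row reduce the product.
R2 ← R2 − (1/19)·R1: [0, -1656/19]
R3 ← R3 − (29/57)·R1: [0, -276/19]
R3 ← R3 − (1/6)·R2: [0, 0]
2 nonzero rows, so rank(BT) = 2.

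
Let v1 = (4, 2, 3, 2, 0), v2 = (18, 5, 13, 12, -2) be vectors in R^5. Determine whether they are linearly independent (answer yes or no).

Form the matrix with these vectors as rows and row reduce.
R2 ← R2 − (9/2)·R1: [0, -4, -1/2, 3, -2]
2 nonzero rows, so the 2 vectors span a space of dimension 2.
Since 2 = 2, the vectors are linearly independent.

yes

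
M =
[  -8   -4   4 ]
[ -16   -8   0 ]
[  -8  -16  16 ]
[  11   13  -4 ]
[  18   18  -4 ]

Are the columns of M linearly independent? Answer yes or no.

Row reduce M to echelon form.
R2 ← R2 − (2)·R1: [0, 0, -8]
R3 ← R3 − R1: [0, -12, 12]
R4 ← R4 + (11/8)·R1: [0, 15/2, 3/2]
R5 ← R5 + (9/4)·R1: [0, 9, 5]
Swap R2 ↔ R3
R4 ← R4 + (5/8)·R2: [0, 0, 9]
R5 ← R5 + (3/4)·R2: [0, 0, 14]
R4 ← R4 + (9/8)·R3: [0, 0, 0]
R5 ← R5 + (7/4)·R3: [0, 0, 0]
3 pivots among 3 columns.
Every column is a pivot column, so the columns are linearly independent.

yes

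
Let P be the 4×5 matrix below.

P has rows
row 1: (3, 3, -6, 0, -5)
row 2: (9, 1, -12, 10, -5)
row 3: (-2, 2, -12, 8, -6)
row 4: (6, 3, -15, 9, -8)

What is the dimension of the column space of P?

3

Row reduce to echelon form.
R2 ← R2 − (3)·R1: [0, -8, 6, 10, 10]
R3 ← R3 + (2/3)·R1: [0, 4, -16, 8, -28/3]
R4 ← R4 − (2)·R1: [0, -3, -3, 9, 2]
R3 ← R3 + (1/2)·R2: [0, 0, -13, 13, -13/3]
R4 ← R4 − (3/8)·R2: [0, 0, -21/4, 21/4, -7/4]
R4 ← R4 − (21/52)·R3: [0, 0, 0, 0, 0]
Echelon form has 3 nonzero rows, so rank(P) = 3.
The column space has dimension equal to the rank: 3.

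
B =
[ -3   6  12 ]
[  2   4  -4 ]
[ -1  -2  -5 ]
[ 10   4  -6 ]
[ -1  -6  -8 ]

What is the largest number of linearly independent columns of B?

3

Row reduce to echelon form.
R2 ← R2 + (2/3)·R1: [0, 8, 4]
R3 ← R3 − (1/3)·R1: [0, -4, -9]
R4 ← R4 + (10/3)·R1: [0, 24, 34]
R5 ← R5 − (1/3)·R1: [0, -8, -12]
R3 ← R3 + (1/2)·R2: [0, 0, -7]
R4 ← R4 − (3)·R2: [0, 0, 22]
R5 ← R5 + R2: [0, 0, -8]
R4 ← R4 + (22/7)·R3: [0, 0, 0]
R5 ← R5 − (8/7)·R3: [0, 0, 0]
Echelon form has 3 nonzero rows, so rank(B) = 3.
The rank gives the maximum number of linearly independent columns: 3.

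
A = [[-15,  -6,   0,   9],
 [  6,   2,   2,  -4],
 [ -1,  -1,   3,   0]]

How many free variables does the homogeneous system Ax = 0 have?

2

Row reduce to echelon form.
R2 ← R2 + (2/5)·R1: [0, -2/5, 2, -2/5]
R3 ← R3 − (1/15)·R1: [0, -3/5, 3, -3/5]
R3 ← R3 − (3/2)·R2: [0, 0, 0, 0]
2 nonzero rows, so rank(A) = 2.
A has 4 columns; by rank–nullity, nullity = 4 − 2 = 2.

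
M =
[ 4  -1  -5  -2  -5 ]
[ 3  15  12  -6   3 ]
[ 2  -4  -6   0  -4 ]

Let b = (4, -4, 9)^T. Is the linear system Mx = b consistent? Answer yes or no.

no

Row reduce the augmented matrix [M | b].
R2 ← R2 − (3/4)·R1: [0, 63/4, 63/4, -9/2, 27/4, -7]
R3 ← R3 − (1/2)·R1: [0, -7/2, -7/2, 1, -3/2, 7]
R3 ← R3 + (2/9)·R2: [0, 0, 0, 0, 0, 49/9]
The echelon form has 3 nonzero rows; the last pivot sits in the augmented column, so rank(M) = 2 but rank([M|b]) = 3.
Since the ranks differ, the system is inconsistent.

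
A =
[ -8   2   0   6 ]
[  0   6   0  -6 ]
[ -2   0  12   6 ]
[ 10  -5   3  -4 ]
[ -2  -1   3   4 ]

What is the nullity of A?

1

Row reduce to echelon form.
R3 ← R3 − (1/4)·R1: [0, -1/2, 12, 9/2]
R4 ← R4 + (5/4)·R1: [0, -5/2, 3, 7/2]
R5 ← R5 − (1/4)·R1: [0, -3/2, 3, 5/2]
R3 ← R3 + (1/12)·R2: [0, 0, 12, 4]
R4 ← R4 + (5/12)·R2: [0, 0, 3, 1]
R5 ← R5 + (1/4)·R2: [0, 0, 3, 1]
R4 ← R4 − (1/4)·R3: [0, 0, 0, 0]
R5 ← R5 − (1/4)·R3: [0, 0, 0, 0]
3 nonzero rows, so rank(A) = 3.
A has 4 columns; by rank–nullity, nullity = 4 − 3 = 1.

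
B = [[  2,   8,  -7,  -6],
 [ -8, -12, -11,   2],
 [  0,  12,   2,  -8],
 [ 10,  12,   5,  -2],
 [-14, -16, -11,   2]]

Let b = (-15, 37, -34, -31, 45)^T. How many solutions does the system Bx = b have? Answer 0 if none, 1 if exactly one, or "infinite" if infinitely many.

1

Row reduce the augmented matrix [B | b].
R2 ← R2 + (4)·R1: [0, 20, -39, -22, -23]
R4 ← R4 − (5)·R1: [0, -28, 40, 28, 44]
R5 ← R5 + (7)·R1: [0, 40, -60, -40, -60]
R3 ← R3 − (3/5)·R2: [0, 0, 127/5, 26/5, -101/5]
R4 ← R4 + (7/5)·R2: [0, 0, -73/5, -14/5, 59/5]
R5 ← R5 − (2)·R2: [0, 0, 18, 4, -14]
R4 ← R4 + (73/127)·R3: [0, 0, 0, 24/127, 24/127]
R5 ← R5 − (90/127)·R3: [0, 0, 0, 40/127, 40/127]
R5 ← R5 − (5/3)·R4: [0, 0, 0, 0, 0]
The echelon form has 4 nonzero rows, and every pivot lies in the first 4 columns, so rank(B) = rank([B|b]) = 4.
The system is consistent.
rank = 4 = number of unknowns, so the solution is unique.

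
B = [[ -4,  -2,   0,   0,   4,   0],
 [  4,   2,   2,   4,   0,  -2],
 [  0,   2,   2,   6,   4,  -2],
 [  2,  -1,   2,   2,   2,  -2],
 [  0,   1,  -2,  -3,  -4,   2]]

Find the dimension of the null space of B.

3

Row reduce to echelon form.
R2 ← R2 + R1: [0, 0, 2, 4, 4, -2]
R4 ← R4 + (1/2)·R1: [0, -2, 2, 2, 4, -2]
Swap R2 ↔ R3
R4 ← R4 + R2: [0, 0, 4, 8, 8, -4]
R5 ← R5 − (1/2)·R2: [0, 0, -3, -6, -6, 3]
R4 ← R4 − (2)·R3: [0, 0, 0, 0, 0, 0]
R5 ← R5 + (3/2)·R3: [0, 0, 0, 0, 0, 0]
3 nonzero rows, so rank(B) = 3.
B has 6 columns; by rank–nullity, nullity = 6 − 3 = 3.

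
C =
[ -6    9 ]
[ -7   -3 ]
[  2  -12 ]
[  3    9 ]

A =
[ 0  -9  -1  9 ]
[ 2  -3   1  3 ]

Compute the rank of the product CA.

First compute CA:
[[ 18,  27,  15, -27],
 [ -6,  72,   4, -72],
 [-24,  18, -14, -18],
 [ 18, -54,   6,  54]]
Now row reduce the product.
R2 ← R2 + (1/3)·R1: [0, 81, 9, -81]
R3 ← R3 + (4/3)·R1: [0, 54, 6, -54]
R4 ← R4 − R1: [0, -81, -9, 81]
R3 ← R3 − (2/3)·R2: [0, 0, 0, 0]
R4 ← R4 + R2: [0, 0, 0, 0]
2 nonzero rows, so rank(CA) = 2.

2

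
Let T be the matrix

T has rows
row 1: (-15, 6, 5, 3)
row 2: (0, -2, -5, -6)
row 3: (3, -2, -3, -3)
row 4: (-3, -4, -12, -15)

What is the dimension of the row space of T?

Row reduce to echelon form.
R3 ← R3 + (1/5)·R1: [0, -4/5, -2, -12/5]
R4 ← R4 − (1/5)·R1: [0, -26/5, -13, -78/5]
R3 ← R3 − (2/5)·R2: [0, 0, 0, 0]
R4 ← R4 − (13/5)·R2: [0, 0, 0, 0]
Echelon form has 2 nonzero rows, so rank(T) = 2.
The row space has dimension equal to the rank: 2.

2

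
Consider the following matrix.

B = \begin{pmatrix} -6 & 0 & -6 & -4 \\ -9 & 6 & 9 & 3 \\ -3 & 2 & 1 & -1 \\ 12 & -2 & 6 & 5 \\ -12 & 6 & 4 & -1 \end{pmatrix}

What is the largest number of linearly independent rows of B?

Row reduce to echelon form.
R2 ← R2 − (3/2)·R1: [0, 6, 18, 9]
R3 ← R3 − (1/2)·R1: [0, 2, 4, 1]
R4 ← R4 + (2)·R1: [0, -2, -6, -3]
R5 ← R5 − (2)·R1: [0, 6, 16, 7]
R3 ← R3 − (1/3)·R2: [0, 0, -2, -2]
R4 ← R4 + (1/3)·R2: [0, 0, 0, 0]
R5 ← R5 − R2: [0, 0, -2, -2]
R5 ← R5 − R3: [0, 0, 0, 0]
Echelon form has 3 nonzero rows, so rank(B) = 3.
The rank gives the maximum number of linearly independent rows: 3.

3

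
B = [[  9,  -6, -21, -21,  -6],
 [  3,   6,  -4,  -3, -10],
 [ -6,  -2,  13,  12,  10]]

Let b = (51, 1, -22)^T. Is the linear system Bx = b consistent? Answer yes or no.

yes

Row reduce the augmented matrix [B | b].
R2 ← R2 − (1/3)·R1: [0, 8, 3, 4, -8, -16]
R3 ← R3 + (2/3)·R1: [0, -6, -1, -2, 6, 12]
R3 ← R3 + (3/4)·R2: [0, 0, 5/4, 1, 0, 0]
The echelon form has 3 nonzero rows, and every pivot lies in the first 5 columns, so rank(B) = rank([B|b]) = 3.
The system is consistent.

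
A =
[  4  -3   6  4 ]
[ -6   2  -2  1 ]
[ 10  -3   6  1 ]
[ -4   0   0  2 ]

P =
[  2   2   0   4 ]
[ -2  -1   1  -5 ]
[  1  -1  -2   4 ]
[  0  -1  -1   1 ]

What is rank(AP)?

2

First compute AP:
[[ 20,   1, -19,  59],
 [-18, -13,   5, -41],
 [ 32,  16, -16,  80],
 [ -8, -10,  -2, -14]]
Now row reduce the product.
R2 ← R2 + (9/10)·R1: [0, -121/10, -121/10, 121/10]
R3 ← R3 − (8/5)·R1: [0, 72/5, 72/5, -72/5]
R4 ← R4 + (2/5)·R1: [0, -48/5, -48/5, 48/5]
R3 ← R3 + (144/121)·R2: [0, 0, 0, 0]
R4 ← R4 − (96/121)·R2: [0, 0, 0, 0]
2 nonzero rows, so rank(AP) = 2.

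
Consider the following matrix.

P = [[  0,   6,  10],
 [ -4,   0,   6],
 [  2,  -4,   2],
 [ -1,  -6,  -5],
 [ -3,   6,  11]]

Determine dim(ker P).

Row reduce to echelon form.
Swap R1 ↔ R2
R3 ← R3 + (1/2)·R1: [0, -4, 5]
R4 ← R4 − (1/4)·R1: [0, -6, -13/2]
R5 ← R5 − (3/4)·R1: [0, 6, 13/2]
R3 ← R3 + (2/3)·R2: [0, 0, 35/3]
R4 ← R4 + R2: [0, 0, 7/2]
R5 ← R5 − R2: [0, 0, -7/2]
R4 ← R4 − (3/10)·R3: [0, 0, 0]
R5 ← R5 + (3/10)·R3: [0, 0, 0]
3 nonzero rows, so rank(P) = 3.
P has 3 columns; by rank–nullity, nullity = 3 − 3 = 0.

0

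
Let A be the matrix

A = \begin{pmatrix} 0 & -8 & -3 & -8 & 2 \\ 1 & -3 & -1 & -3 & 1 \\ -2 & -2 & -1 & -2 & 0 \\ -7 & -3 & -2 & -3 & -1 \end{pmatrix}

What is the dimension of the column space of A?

Row reduce to echelon form.
Swap R1 ↔ R2
R3 ← R3 + (2)·R1: [0, -8, -3, -8, 2]
R4 ← R4 + (7)·R1: [0, -24, -9, -24, 6]
R3 ← R3 − R2: [0, 0, 0, 0, 0]
R4 ← R4 − (3)·R2: [0, 0, 0, 0, 0]
Echelon form has 2 nonzero rows, so rank(A) = 2.
The column space has dimension equal to the rank: 2.

2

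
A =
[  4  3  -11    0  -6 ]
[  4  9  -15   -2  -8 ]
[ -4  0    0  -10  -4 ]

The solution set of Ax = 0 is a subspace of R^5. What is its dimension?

Row reduce to echelon form.
R2 ← R2 − R1: [0, 6, -4, -2, -2]
R3 ← R3 + R1: [0, 3, -11, -10, -10]
R3 ← R3 − (1/2)·R2: [0, 0, -9, -9, -9]
3 nonzero rows, so rank(A) = 3.
A has 5 columns; by rank–nullity, nullity = 5 − 3 = 2.

2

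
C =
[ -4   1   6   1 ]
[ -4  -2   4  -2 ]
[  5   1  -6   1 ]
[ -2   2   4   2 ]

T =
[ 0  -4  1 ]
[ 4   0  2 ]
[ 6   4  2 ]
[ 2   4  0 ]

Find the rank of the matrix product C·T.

First compute CT:
[[ 42,  44,  10],
 [ 12,  24,   0],
 [-30, -40,  -5],
 [ 36,  32,  10]]
Now row reduce the product.
R2 ← R2 − (2/7)·R1: [0, 80/7, -20/7]
R3 ← R3 + (5/7)·R1: [0, -60/7, 15/7]
R4 ← R4 − (6/7)·R1: [0, -40/7, 10/7]
R3 ← R3 + (3/4)·R2: [0, 0, 0]
R4 ← R4 + (1/2)·R2: [0, 0, 0]
2 nonzero rows, so rank(CT) = 2.

2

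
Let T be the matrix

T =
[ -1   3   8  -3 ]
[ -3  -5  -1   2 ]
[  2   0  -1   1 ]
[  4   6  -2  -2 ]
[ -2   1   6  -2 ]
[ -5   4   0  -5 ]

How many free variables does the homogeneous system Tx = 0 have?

1

Row reduce to echelon form.
R2 ← R2 − (3)·R1: [0, -14, -25, 11]
R3 ← R3 + (2)·R1: [0, 6, 15, -5]
R4 ← R4 + (4)·R1: [0, 18, 30, -14]
R5 ← R5 − (2)·R1: [0, -5, -10, 4]
R6 ← R6 − (5)·R1: [0, -11, -40, 10]
R3 ← R3 + (3/7)·R2: [0, 0, 30/7, -2/7]
R4 ← R4 + (9/7)·R2: [0, 0, -15/7, 1/7]
R5 ← R5 − (5/14)·R2: [0, 0, -15/14, 1/14]
R6 ← R6 − (11/14)·R2: [0, 0, -285/14, 19/14]
R4 ← R4 + (1/2)·R3: [0, 0, 0, 0]
R5 ← R5 + (1/4)·R3: [0, 0, 0, 0]
R6 ← R6 + (19/4)·R3: [0, 0, 0, 0]
3 nonzero rows, so rank(T) = 3.
T has 4 columns; by rank–nullity, nullity = 4 − 3 = 1.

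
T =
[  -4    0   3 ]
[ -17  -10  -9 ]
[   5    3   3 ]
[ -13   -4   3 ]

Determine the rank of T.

Row reduce to echelon form.
R2 ← R2 − (17/4)·R1: [0, -10, -87/4]
R3 ← R3 + (5/4)·R1: [0, 3, 27/4]
R4 ← R4 − (13/4)·R1: [0, -4, -27/4]
R3 ← R3 + (3/10)·R2: [0, 0, 9/40]
R4 ← R4 − (2/5)·R2: [0, 0, 39/20]
R4 ← R4 − (26/3)·R3: [0, 0, 0]
Echelon form has 3 nonzero rows, so rank(T) = 3.

3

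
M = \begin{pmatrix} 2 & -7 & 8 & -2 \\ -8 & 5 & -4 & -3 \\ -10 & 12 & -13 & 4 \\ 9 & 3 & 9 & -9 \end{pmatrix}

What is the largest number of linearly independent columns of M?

Row reduce to echelon form.
R2 ← R2 + (4)·R1: [0, -23, 28, -11]
R3 ← R3 + (5)·R1: [0, -23, 27, -6]
R4 ← R4 − (9/2)·R1: [0, 69/2, -27, 0]
R3 ← R3 − R2: [0, 0, -1, 5]
R4 ← R4 + (3/2)·R2: [0, 0, 15, -33/2]
R4 ← R4 + (15)·R3: [0, 0, 0, 117/2]
Echelon form has 4 nonzero rows, so rank(M) = 4.
The rank gives the maximum number of linearly independent columns: 4.

4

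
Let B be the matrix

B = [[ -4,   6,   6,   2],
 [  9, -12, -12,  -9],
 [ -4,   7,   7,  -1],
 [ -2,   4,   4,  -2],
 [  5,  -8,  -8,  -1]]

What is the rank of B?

2

Row reduce to echelon form.
R2 ← R2 + (9/4)·R1: [0, 3/2, 3/2, -9/2]
R3 ← R3 − R1: [0, 1, 1, -3]
R4 ← R4 − (1/2)·R1: [0, 1, 1, -3]
R5 ← R5 + (5/4)·R1: [0, -1/2, -1/2, 3/2]
R3 ← R3 − (2/3)·R2: [0, 0, 0, 0]
R4 ← R4 − (2/3)·R2: [0, 0, 0, 0]
R5 ← R5 + (1/3)·R2: [0, 0, 0, 0]
Echelon form has 2 nonzero rows, so rank(B) = 2.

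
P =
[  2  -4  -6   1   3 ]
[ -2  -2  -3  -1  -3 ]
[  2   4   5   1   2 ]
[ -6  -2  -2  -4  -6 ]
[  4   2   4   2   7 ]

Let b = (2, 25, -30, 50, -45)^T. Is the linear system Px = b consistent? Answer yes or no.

yes

Row reduce the augmented matrix [P | b].
R2 ← R2 + R1: [0, -6, -9, 0, 0, 27]
R3 ← R3 − R1: [0, 8, 11, 0, -1, -32]
R4 ← R4 + (3)·R1: [0, -14, -20, -1, 3, 56]
R5 ← R5 − (2)·R1: [0, 10, 16, 0, 1, -49]
R3 ← R3 + (4/3)·R2: [0, 0, -1, 0, -1, 4]
R4 ← R4 − (7/3)·R2: [0, 0, 1, -1, 3, -7]
R5 ← R5 + (5/3)·R2: [0, 0, 1, 0, 1, -4]
R4 ← R4 + R3: [0, 0, 0, -1, 2, -3]
R5 ← R5 + R3: [0, 0, 0, 0, 0, 0]
The echelon form has 4 nonzero rows, and every pivot lies in the first 5 columns, so rank(P) = rank([P|b]) = 4.
The system is consistent.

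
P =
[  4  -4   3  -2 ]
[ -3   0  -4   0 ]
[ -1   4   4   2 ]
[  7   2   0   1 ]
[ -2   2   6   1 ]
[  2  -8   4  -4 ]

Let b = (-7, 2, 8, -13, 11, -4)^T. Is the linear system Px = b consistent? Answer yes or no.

Row reduce the augmented matrix [P | b].
R2 ← R2 + (3/4)·R1: [0, -3, -7/4, -3/2, -13/4]
R3 ← R3 + (1/4)·R1: [0, 3, 19/4, 3/2, 25/4]
R4 ← R4 − (7/4)·R1: [0, 9, -21/4, 9/2, -3/4]
R5 ← R5 + (1/2)·R1: [0, 0, 15/2, 0, 15/2]
R6 ← R6 − (1/2)·R1: [0, -6, 5/2, -3, -1/2]
R3 ← R3 + R2: [0, 0, 3, 0, 3]
R4 ← R4 + (3)·R2: [0, 0, -21/2, 0, -21/2]
R6 ← R6 − (2)·R2: [0, 0, 6, 0, 6]
R4 ← R4 + (7/2)·R3: [0, 0, 0, 0, 0]
R5 ← R5 − (5/2)·R3: [0, 0, 0, 0, 0]
R6 ← R6 − (2)·R3: [0, 0, 0, 0, 0]
The echelon form has 3 nonzero rows, and every pivot lies in the first 4 columns, so rank(P) = rank([P|b]) = 3.
The system is consistent.

yes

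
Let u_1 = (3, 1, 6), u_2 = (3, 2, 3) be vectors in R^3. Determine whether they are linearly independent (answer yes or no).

Form the matrix with these vectors as rows and row reduce.
R2 ← R2 − R1: [0, 1, -3]
2 nonzero rows, so the 2 vectors span a space of dimension 2.
Since 2 = 2, the vectors are linearly independent.

yes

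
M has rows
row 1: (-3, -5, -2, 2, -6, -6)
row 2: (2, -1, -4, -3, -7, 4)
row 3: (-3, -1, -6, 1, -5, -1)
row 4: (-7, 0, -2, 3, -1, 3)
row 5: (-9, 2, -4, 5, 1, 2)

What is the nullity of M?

Row reduce to echelon form.
R2 ← R2 + (2/3)·R1: [0, -13/3, -16/3, -5/3, -11, 0]
R3 ← R3 − R1: [0, 4, -4, -1, 1, 5]
R4 ← R4 − (7/3)·R1: [0, 35/3, 8/3, -5/3, 13, 17]
R5 ← R5 − (3)·R1: [0, 17, 2, -1, 19, 20]
R3 ← R3 + (12/13)·R2: [0, 0, -116/13, -33/13, -119/13, 5]
R4 ← R4 + (35/13)·R2: [0, 0, -152/13, -80/13, -216/13, 17]
R5 ← R5 + (51/13)·R2: [0, 0, -246/13, -98/13, -314/13, 20]
R4 ← R4 − (38/29)·R3: [0, 0, 0, -82/29, -134/29, 303/29]
R5 ← R5 − (123/58)·R3: [0, 0, 0, -125/58, -275/58, 545/58]
R5 ← R5 − (125/164)·R4: [0, 0, 0, 0, -50/41, 235/164]
5 nonzero rows, so rank(M) = 5.
M has 6 columns; by rank–nullity, nullity = 6 − 5 = 1.

1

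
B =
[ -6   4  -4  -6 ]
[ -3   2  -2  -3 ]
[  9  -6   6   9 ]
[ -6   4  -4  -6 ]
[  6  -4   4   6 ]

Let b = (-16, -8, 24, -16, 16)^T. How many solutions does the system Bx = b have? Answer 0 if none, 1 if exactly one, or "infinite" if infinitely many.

Row reduce the augmented matrix [B | b].
R2 ← R2 − (1/2)·R1: [0, 0, 0, 0, 0]
R3 ← R3 + (3/2)·R1: [0, 0, 0, 0, 0]
R4 ← R4 − R1: [0, 0, 0, 0, 0]
R5 ← R5 + R1: [0, 0, 0, 0, 0]
The echelon form has 1 nonzero rows, and every pivot lies in the first 4 columns, so rank(B) = rank([B|b]) = 1.
The system is consistent.
rank = 1 < 4 unknowns, so there are infinitely many solutions.

infinite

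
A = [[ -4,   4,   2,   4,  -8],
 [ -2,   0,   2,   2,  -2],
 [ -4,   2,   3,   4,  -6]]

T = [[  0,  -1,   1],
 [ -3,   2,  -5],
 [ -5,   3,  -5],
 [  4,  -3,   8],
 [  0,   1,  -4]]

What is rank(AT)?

First compute AT:
[[ -6,  -2,  30],
 [ -2,   0,  12],
 [ -5,  -1,  27]]
Now row reduce the product.
R2 ← R2 − (1/3)·R1: [0, 2/3, 2]
R3 ← R3 − (5/6)·R1: [0, 2/3, 2]
R3 ← R3 − R2: [0, 0, 0]
2 nonzero rows, so rank(AT) = 2.

2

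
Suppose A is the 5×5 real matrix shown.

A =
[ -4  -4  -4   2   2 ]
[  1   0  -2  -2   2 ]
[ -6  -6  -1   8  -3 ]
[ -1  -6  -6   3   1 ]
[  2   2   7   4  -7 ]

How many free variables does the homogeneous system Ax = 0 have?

2

Row reduce to echelon form.
R2 ← R2 + (1/4)·R1: [0, -1, -3, -3/2, 5/2]
R3 ← R3 − (3/2)·R1: [0, 0, 5, 5, -6]
R4 ← R4 − (1/4)·R1: [0, -5, -5, 5/2, 1/2]
R5 ← R5 + (1/2)·R1: [0, 0, 5, 5, -6]
R4 ← R4 − (5)·R2: [0, 0, 10, 10, -12]
R4 ← R4 − (2)·R3: [0, 0, 0, 0, 0]
R5 ← R5 − R3: [0, 0, 0, 0, 0]
3 nonzero rows, so rank(A) = 3.
A has 5 columns; by rank–nullity, nullity = 5 − 3 = 2.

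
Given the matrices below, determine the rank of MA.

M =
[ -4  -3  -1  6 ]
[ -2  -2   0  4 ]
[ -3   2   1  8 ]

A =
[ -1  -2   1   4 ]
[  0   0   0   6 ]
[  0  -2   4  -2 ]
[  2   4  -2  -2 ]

First compute MA:
[[ 16,  34, -20, -44],
 [ 10,  20, -10, -28],
 [ 19,  36, -15, -18]]
Now row reduce the product.
R2 ← R2 − (5/8)·R1: [0, -5/4, 5/2, -1/2]
R3 ← R3 − (19/16)·R1: [0, -35/8, 35/4, 137/4]
R3 ← R3 − (7/2)·R2: [0, 0, 0, 36]
3 nonzero rows, so rank(MA) = 3.

3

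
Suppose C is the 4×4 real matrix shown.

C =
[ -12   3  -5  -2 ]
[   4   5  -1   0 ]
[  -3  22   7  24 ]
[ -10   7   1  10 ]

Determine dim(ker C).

Row reduce to echelon form.
R2 ← R2 + (1/3)·R1: [0, 6, -8/3, -2/3]
R3 ← R3 − (1/4)·R1: [0, 85/4, 33/4, 49/2]
R4 ← R4 − (5/6)·R1: [0, 9/2, 31/6, 35/3]
R3 ← R3 − (85/24)·R2: [0, 0, 637/36, 967/36]
R4 ← R4 − (3/4)·R2: [0, 0, 43/6, 73/6]
R4 ← R4 − (258/637)·R3: [0, 0, 0, 820/637]
4 nonzero rows, so rank(C) = 4.
C has 4 columns; by rank–nullity, nullity = 4 − 4 = 0.

0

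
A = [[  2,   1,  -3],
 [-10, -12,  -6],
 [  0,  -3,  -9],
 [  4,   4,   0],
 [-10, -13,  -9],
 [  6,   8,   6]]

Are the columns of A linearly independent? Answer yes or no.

no

Row reduce A to echelon form.
R2 ← R2 + (5)·R1: [0, -7, -21]
R4 ← R4 − (2)·R1: [0, 2, 6]
R5 ← R5 + (5)·R1: [0, -8, -24]
R6 ← R6 − (3)·R1: [0, 5, 15]
R3 ← R3 − (3/7)·R2: [0, 0, 0]
R4 ← R4 + (2/7)·R2: [0, 0, 0]
R5 ← R5 − (8/7)·R2: [0, 0, 0]
R6 ← R6 + (5/7)·R2: [0, 0, 0]
2 pivots among 3 columns.
Only 2 < 3 pivot columns, so the columns are linearly dependent.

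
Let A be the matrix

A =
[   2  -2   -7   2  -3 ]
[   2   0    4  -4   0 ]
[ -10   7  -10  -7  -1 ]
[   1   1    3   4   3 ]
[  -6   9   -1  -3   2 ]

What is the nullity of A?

0

Row reduce to echelon form.
R2 ← R2 − R1: [0, 2, 11, -6, 3]
R3 ← R3 + (5)·R1: [0, -3, -45, 3, -16]
R4 ← R4 − (1/2)·R1: [0, 2, 13/2, 3, 9/2]
R5 ← R5 + (3)·R1: [0, 3, -22, 3, -7]
R3 ← R3 + (3/2)·R2: [0, 0, -57/2, -6, -23/2]
R4 ← R4 − R2: [0, 0, -9/2, 9, 3/2]
R5 ← R5 − (3/2)·R2: [0, 0, -77/2, 12, -23/2]
R4 ← R4 − (3/19)·R3: [0, 0, 0, 189/19, 63/19]
R5 ← R5 − (77/57)·R3: [0, 0, 0, 382/19, 230/57]
R5 ← R5 − (382/189)·R4: [0, 0, 0, 0, -8/3]
5 nonzero rows, so rank(A) = 5.
A has 5 columns; by rank–nullity, nullity = 5 − 5 = 0.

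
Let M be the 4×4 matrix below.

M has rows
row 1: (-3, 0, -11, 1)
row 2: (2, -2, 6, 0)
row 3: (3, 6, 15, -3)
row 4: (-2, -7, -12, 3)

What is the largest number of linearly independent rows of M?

Row reduce to echelon form.
R2 ← R2 + (2/3)·R1: [0, -2, -4/3, 2/3]
R3 ← R3 + R1: [0, 6, 4, -2]
R4 ← R4 − (2/3)·R1: [0, -7, -14/3, 7/3]
R3 ← R3 + (3)·R2: [0, 0, 0, 0]
R4 ← R4 − (7/2)·R2: [0, 0, 0, 0]
Echelon form has 2 nonzero rows, so rank(M) = 2.
The rank gives the maximum number of linearly independent rows: 2.

2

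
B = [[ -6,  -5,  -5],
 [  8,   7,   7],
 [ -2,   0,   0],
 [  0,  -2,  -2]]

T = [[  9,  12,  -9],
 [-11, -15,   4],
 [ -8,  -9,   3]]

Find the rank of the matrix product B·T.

2

First compute BT:
[[ 41,  48,  19],
 [-61, -72, -23],
 [-18, -24,  18],
 [ 38,  48, -14]]
Now row reduce the product.
R2 ← R2 + (61/41)·R1: [0, -24/41, 216/41]
R3 ← R3 + (18/41)·R1: [0, -120/41, 1080/41]
R4 ← R4 − (38/41)·R1: [0, 144/41, -1296/41]
R3 ← R3 − (5)·R2: [0, 0, 0]
R4 ← R4 + (6)·R2: [0, 0, 0]
2 nonzero rows, so rank(BT) = 2.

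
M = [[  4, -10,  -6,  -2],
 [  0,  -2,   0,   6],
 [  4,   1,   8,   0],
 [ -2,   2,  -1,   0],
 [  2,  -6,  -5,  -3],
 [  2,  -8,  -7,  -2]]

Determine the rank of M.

3

Row reduce to echelon form.
R3 ← R3 − R1: [0, 11, 14, 2]
R4 ← R4 + (1/2)·R1: [0, -3, -4, -1]
R5 ← R5 − (1/2)·R1: [0, -1, -2, -2]
R6 ← R6 − (1/2)·R1: [0, -3, -4, -1]
R3 ← R3 + (11/2)·R2: [0, 0, 14, 35]
R4 ← R4 − (3/2)·R2: [0, 0, -4, -10]
R5 ← R5 − (1/2)·R2: [0, 0, -2, -5]
R6 ← R6 − (3/2)·R2: [0, 0, -4, -10]
R4 ← R4 + (2/7)·R3: [0, 0, 0, 0]
R5 ← R5 + (1/7)·R3: [0, 0, 0, 0]
R6 ← R6 + (2/7)·R3: [0, 0, 0, 0]
Echelon form has 3 nonzero rows, so rank(M) = 3.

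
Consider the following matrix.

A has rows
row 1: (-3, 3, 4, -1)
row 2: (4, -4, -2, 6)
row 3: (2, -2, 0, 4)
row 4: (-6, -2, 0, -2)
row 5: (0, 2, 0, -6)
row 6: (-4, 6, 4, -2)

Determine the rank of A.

4

Row reduce to echelon form.
R2 ← R2 + (4/3)·R1: [0, 0, 10/3, 14/3]
R3 ← R3 + (2/3)·R1: [0, 0, 8/3, 10/3]
R4 ← R4 − (2)·R1: [0, -8, -8, 0]
R6 ← R6 − (4/3)·R1: [0, 2, -4/3, -2/3]
Swap R2 ↔ R4
R5 ← R5 + (1/4)·R2: [0, 0, -2, -6]
R6 ← R6 + (1/4)·R2: [0, 0, -10/3, -2/3]
R4 ← R4 − (5/4)·R3: [0, 0, 0, 1/2]
R5 ← R5 + (3/4)·R3: [0, 0, 0, -7/2]
R6 ← R6 + (5/4)·R3: [0, 0, 0, 7/2]
R5 ← R5 + (7)·R4: [0, 0, 0, 0]
R6 ← R6 − (7)·R4: [0, 0, 0, 0]
Echelon form has 4 nonzero rows, so rank(A) = 4.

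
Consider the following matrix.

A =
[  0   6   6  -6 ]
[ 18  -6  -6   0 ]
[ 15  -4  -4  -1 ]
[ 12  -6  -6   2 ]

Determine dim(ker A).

2

Row reduce to echelon form.
Swap R1 ↔ R2
R3 ← R3 − (5/6)·R1: [0, 1, 1, -1]
R4 ← R4 − (2/3)·R1: [0, -2, -2, 2]
R3 ← R3 − (1/6)·R2: [0, 0, 0, 0]
R4 ← R4 + (1/3)·R2: [0, 0, 0, 0]
2 nonzero rows, so rank(A) = 2.
A has 4 columns; by rank–nullity, nullity = 4 − 2 = 2.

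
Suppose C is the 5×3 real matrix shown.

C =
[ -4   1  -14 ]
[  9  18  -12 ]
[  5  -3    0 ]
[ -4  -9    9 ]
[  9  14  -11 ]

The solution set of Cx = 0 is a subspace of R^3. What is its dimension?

0

Row reduce to echelon form.
R2 ← R2 + (9/4)·R1: [0, 81/4, -87/2]
R3 ← R3 + (5/4)·R1: [0, -7/4, -35/2]
R4 ← R4 − R1: [0, -10, 23]
R5 ← R5 + (9/4)·R1: [0, 65/4, -85/2]
R3 ← R3 + (7/81)·R2: [0, 0, -574/27]
R4 ← R4 + (40/81)·R2: [0, 0, 41/27]
R5 ← R5 − (65/81)·R2: [0, 0, -205/27]
R4 ← R4 + (1/14)·R3: [0, 0, 0]
R5 ← R5 − (5/14)·R3: [0, 0, 0]
3 nonzero rows, so rank(C) = 3.
C has 3 columns; by rank–nullity, nullity = 3 − 3 = 0.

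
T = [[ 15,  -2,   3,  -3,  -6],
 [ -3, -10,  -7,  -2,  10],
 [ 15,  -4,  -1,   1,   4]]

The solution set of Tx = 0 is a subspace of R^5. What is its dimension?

Row reduce to echelon form.
R2 ← R2 + (1/5)·R1: [0, -52/5, -32/5, -13/5, 44/5]
R3 ← R3 − R1: [0, -2, -4, 4, 10]
R3 ← R3 − (5/26)·R2: [0, 0, -36/13, 9/2, 108/13]
3 nonzero rows, so rank(T) = 3.
T has 5 columns; by rank–nullity, nullity = 5 − 3 = 2.

2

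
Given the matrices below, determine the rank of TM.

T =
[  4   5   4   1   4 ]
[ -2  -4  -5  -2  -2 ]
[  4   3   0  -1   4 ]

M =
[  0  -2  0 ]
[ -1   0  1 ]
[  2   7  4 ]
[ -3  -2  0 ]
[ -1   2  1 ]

First compute TM:
[[ -4,  26,  25],
 [  2, -31, -26],
 [ -4,   2,   7]]
Now row reduce the product.
R2 ← R2 + (1/2)·R1: [0, -18, -27/2]
R3 ← R3 − R1: [0, -24, -18]
R3 ← R3 − (4/3)·R2: [0, 0, 0]
2 nonzero rows, so rank(TM) = 2.

2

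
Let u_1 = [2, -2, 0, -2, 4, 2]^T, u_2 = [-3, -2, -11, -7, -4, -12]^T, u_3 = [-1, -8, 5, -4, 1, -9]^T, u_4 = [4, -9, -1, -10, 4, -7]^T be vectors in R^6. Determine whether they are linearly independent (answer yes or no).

yes

Form the matrix with these vectors as rows and row reduce.
R2 ← R2 + (3/2)·R1: [0, -5, -11, -10, 2, -9]
R3 ← R3 + (1/2)·R1: [0, -9, 5, -5, 3, -8]
R4 ← R4 − (2)·R1: [0, -5, -1, -6, -4, -11]
R3 ← R3 − (9/5)·R2: [0, 0, 124/5, 13, -3/5, 41/5]
R4 ← R4 − R2: [0, 0, 10, 4, -6, -2]
R4 ← R4 − (25/62)·R3: [0, 0, 0, -77/62, -357/62, -329/62]
4 nonzero rows, so the 4 vectors span a space of dimension 4.
Since 4 = 4, the vectors are linearly independent.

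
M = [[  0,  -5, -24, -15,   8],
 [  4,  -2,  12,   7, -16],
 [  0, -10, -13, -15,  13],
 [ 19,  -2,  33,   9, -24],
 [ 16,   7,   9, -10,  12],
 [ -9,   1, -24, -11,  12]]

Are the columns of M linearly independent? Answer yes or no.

Row reduce M to echelon form.
Swap R1 ↔ R2
R4 ← R4 − (19/4)·R1: [0, 15/2, -24, -97/4, 52]
R5 ← R5 − (4)·R1: [0, 15, -39, -38, 76]
R6 ← R6 + (9/4)·R1: [0, -7/2, 3, 19/4, -24]
R3 ← R3 − (2)·R2: [0, 0, 35, 15, -3]
R4 ← R4 + (3/2)·R2: [0, 0, -60, -187/4, 64]
R5 ← R5 + (3)·R2: [0, 0, -111, -83, 100]
R6 ← R6 − (7/10)·R2: [0, 0, 99/5, 61/4, -148/5]
R4 ← R4 + (12/7)·R3: [0, 0, 0, -589/28, 412/7]
R5 ← R5 + (111/35)·R3: [0, 0, 0, -248/7, 3167/35]
R6 ← R6 − (99/175)·R3: [0, 0, 0, 947/140, -4883/175]
R5 ← R5 − (32/19)·R4: [0, 0, 0, 0, -821/95]
R6 ← R6 + (947/2945)·R4: [0, 0, 0, 0, -132181/14725]
R6 ← R6 − (161/155)·R5: [0, 0, 0, 0, 0]
5 pivots among 5 columns.
Every column is a pivot column, so the columns are linearly independent.

yes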